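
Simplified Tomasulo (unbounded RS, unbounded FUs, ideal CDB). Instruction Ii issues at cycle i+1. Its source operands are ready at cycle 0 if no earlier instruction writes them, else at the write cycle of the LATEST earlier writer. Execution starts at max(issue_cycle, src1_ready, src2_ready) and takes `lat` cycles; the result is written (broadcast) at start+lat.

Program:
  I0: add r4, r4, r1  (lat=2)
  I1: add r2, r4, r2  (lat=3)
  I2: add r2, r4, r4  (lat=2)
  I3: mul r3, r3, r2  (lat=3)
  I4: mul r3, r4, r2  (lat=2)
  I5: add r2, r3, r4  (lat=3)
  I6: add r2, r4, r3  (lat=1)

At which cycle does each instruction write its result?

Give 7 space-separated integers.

I0 add r4: issue@1 deps=(None,None) exec_start@1 write@3
I1 add r2: issue@2 deps=(0,None) exec_start@3 write@6
I2 add r2: issue@3 deps=(0,0) exec_start@3 write@5
I3 mul r3: issue@4 deps=(None,2) exec_start@5 write@8
I4 mul r3: issue@5 deps=(0,2) exec_start@5 write@7
I5 add r2: issue@6 deps=(4,0) exec_start@7 write@10
I6 add r2: issue@7 deps=(0,4) exec_start@7 write@8

Answer: 3 6 5 8 7 10 8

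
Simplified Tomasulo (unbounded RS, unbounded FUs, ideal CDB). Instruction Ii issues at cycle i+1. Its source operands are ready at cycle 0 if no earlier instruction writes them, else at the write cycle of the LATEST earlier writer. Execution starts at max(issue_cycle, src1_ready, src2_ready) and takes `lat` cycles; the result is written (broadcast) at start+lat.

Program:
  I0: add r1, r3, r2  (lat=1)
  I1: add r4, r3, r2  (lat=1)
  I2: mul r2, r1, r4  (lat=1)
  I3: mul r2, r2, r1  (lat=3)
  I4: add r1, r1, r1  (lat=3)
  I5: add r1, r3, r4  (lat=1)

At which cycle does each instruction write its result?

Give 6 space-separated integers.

Answer: 2 3 4 7 8 7

Derivation:
I0 add r1: issue@1 deps=(None,None) exec_start@1 write@2
I1 add r4: issue@2 deps=(None,None) exec_start@2 write@3
I2 mul r2: issue@3 deps=(0,1) exec_start@3 write@4
I3 mul r2: issue@4 deps=(2,0) exec_start@4 write@7
I4 add r1: issue@5 deps=(0,0) exec_start@5 write@8
I5 add r1: issue@6 deps=(None,1) exec_start@6 write@7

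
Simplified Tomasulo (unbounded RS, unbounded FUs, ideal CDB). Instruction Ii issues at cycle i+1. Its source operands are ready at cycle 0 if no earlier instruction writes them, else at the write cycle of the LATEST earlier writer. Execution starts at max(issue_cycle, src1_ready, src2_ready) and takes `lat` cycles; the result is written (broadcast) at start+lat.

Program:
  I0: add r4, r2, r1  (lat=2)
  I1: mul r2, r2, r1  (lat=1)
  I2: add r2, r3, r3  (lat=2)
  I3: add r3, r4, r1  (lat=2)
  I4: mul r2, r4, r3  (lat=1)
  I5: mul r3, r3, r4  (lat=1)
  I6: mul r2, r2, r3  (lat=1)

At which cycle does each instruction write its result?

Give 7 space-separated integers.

Answer: 3 3 5 6 7 7 8

Derivation:
I0 add r4: issue@1 deps=(None,None) exec_start@1 write@3
I1 mul r2: issue@2 deps=(None,None) exec_start@2 write@3
I2 add r2: issue@3 deps=(None,None) exec_start@3 write@5
I3 add r3: issue@4 deps=(0,None) exec_start@4 write@6
I4 mul r2: issue@5 deps=(0,3) exec_start@6 write@7
I5 mul r3: issue@6 deps=(3,0) exec_start@6 write@7
I6 mul r2: issue@7 deps=(4,5) exec_start@7 write@8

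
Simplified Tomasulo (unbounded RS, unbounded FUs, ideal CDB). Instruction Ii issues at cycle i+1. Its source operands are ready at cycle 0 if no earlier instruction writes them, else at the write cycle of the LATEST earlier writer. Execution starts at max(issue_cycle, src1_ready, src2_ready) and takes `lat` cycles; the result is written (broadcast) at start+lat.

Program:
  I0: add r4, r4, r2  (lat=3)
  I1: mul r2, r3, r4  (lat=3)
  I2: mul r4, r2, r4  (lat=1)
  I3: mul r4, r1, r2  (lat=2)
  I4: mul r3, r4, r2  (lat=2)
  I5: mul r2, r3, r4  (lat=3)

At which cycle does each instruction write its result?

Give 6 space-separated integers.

Answer: 4 7 8 9 11 14

Derivation:
I0 add r4: issue@1 deps=(None,None) exec_start@1 write@4
I1 mul r2: issue@2 deps=(None,0) exec_start@4 write@7
I2 mul r4: issue@3 deps=(1,0) exec_start@7 write@8
I3 mul r4: issue@4 deps=(None,1) exec_start@7 write@9
I4 mul r3: issue@5 deps=(3,1) exec_start@9 write@11
I5 mul r2: issue@6 deps=(4,3) exec_start@11 write@14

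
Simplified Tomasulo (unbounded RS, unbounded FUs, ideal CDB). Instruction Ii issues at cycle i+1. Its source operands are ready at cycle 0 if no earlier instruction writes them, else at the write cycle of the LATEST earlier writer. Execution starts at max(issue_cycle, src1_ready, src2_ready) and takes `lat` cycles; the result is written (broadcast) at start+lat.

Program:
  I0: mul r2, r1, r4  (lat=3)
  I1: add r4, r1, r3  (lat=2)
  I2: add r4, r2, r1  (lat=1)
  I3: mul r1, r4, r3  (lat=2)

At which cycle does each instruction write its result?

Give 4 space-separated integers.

Answer: 4 4 5 7

Derivation:
I0 mul r2: issue@1 deps=(None,None) exec_start@1 write@4
I1 add r4: issue@2 deps=(None,None) exec_start@2 write@4
I2 add r4: issue@3 deps=(0,None) exec_start@4 write@5
I3 mul r1: issue@4 deps=(2,None) exec_start@5 write@7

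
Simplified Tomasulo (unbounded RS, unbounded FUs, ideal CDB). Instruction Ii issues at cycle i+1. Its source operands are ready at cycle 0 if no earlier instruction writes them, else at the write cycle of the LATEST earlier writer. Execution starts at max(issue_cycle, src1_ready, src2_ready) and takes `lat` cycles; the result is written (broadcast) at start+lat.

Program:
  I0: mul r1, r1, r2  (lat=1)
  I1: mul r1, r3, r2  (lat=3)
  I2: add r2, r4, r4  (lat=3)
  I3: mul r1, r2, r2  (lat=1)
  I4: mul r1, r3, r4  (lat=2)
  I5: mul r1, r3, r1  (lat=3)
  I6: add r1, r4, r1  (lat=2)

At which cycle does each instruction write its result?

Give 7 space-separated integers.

Answer: 2 5 6 7 7 10 12

Derivation:
I0 mul r1: issue@1 deps=(None,None) exec_start@1 write@2
I1 mul r1: issue@2 deps=(None,None) exec_start@2 write@5
I2 add r2: issue@3 deps=(None,None) exec_start@3 write@6
I3 mul r1: issue@4 deps=(2,2) exec_start@6 write@7
I4 mul r1: issue@5 deps=(None,None) exec_start@5 write@7
I5 mul r1: issue@6 deps=(None,4) exec_start@7 write@10
I6 add r1: issue@7 deps=(None,5) exec_start@10 write@12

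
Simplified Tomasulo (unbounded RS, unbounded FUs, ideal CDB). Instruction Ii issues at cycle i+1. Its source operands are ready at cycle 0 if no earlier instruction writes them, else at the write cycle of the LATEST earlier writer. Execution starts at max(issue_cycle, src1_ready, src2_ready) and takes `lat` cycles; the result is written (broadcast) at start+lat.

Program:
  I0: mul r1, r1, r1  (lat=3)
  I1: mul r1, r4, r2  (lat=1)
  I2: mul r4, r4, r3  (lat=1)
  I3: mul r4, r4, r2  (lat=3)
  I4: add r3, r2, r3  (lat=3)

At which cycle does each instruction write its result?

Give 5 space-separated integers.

I0 mul r1: issue@1 deps=(None,None) exec_start@1 write@4
I1 mul r1: issue@2 deps=(None,None) exec_start@2 write@3
I2 mul r4: issue@3 deps=(None,None) exec_start@3 write@4
I3 mul r4: issue@4 deps=(2,None) exec_start@4 write@7
I4 add r3: issue@5 deps=(None,None) exec_start@5 write@8

Answer: 4 3 4 7 8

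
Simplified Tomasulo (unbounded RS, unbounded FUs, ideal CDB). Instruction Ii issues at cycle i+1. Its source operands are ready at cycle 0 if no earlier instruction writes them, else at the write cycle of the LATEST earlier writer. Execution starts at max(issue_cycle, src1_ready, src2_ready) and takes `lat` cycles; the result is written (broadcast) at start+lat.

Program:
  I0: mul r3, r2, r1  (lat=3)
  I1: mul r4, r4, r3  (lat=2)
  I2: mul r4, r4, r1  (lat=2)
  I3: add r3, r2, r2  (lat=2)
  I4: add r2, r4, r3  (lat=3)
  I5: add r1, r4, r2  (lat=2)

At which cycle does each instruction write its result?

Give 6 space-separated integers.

I0 mul r3: issue@1 deps=(None,None) exec_start@1 write@4
I1 mul r4: issue@2 deps=(None,0) exec_start@4 write@6
I2 mul r4: issue@3 deps=(1,None) exec_start@6 write@8
I3 add r3: issue@4 deps=(None,None) exec_start@4 write@6
I4 add r2: issue@5 deps=(2,3) exec_start@8 write@11
I5 add r1: issue@6 deps=(2,4) exec_start@11 write@13

Answer: 4 6 8 6 11 13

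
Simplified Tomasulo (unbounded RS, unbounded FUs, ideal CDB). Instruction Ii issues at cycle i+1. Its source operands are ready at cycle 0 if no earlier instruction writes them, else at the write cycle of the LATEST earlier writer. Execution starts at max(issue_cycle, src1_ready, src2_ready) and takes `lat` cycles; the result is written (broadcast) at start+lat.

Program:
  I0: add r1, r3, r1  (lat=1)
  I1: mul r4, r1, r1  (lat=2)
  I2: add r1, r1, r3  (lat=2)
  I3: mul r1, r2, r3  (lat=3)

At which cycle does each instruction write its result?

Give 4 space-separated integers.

Answer: 2 4 5 7

Derivation:
I0 add r1: issue@1 deps=(None,None) exec_start@1 write@2
I1 mul r4: issue@2 deps=(0,0) exec_start@2 write@4
I2 add r1: issue@3 deps=(0,None) exec_start@3 write@5
I3 mul r1: issue@4 deps=(None,None) exec_start@4 write@7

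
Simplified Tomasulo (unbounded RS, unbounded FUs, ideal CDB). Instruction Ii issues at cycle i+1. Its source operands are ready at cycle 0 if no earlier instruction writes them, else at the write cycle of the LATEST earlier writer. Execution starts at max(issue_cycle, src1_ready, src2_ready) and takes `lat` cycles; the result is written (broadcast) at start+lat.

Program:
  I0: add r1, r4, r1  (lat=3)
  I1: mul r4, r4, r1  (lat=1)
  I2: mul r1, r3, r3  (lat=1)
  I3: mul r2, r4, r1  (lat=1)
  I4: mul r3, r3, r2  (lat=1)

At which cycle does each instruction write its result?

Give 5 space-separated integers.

Answer: 4 5 4 6 7

Derivation:
I0 add r1: issue@1 deps=(None,None) exec_start@1 write@4
I1 mul r4: issue@2 deps=(None,0) exec_start@4 write@5
I2 mul r1: issue@3 deps=(None,None) exec_start@3 write@4
I3 mul r2: issue@4 deps=(1,2) exec_start@5 write@6
I4 mul r3: issue@5 deps=(None,3) exec_start@6 write@7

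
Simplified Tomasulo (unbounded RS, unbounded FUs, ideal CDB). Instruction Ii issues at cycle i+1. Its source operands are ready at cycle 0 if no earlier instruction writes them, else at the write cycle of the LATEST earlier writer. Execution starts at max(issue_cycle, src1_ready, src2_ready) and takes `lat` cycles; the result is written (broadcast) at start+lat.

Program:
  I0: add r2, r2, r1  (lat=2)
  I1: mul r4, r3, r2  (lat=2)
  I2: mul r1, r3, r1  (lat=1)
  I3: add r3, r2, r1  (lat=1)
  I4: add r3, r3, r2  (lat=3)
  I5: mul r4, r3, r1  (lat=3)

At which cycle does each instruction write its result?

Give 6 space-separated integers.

I0 add r2: issue@1 deps=(None,None) exec_start@1 write@3
I1 mul r4: issue@2 deps=(None,0) exec_start@3 write@5
I2 mul r1: issue@3 deps=(None,None) exec_start@3 write@4
I3 add r3: issue@4 deps=(0,2) exec_start@4 write@5
I4 add r3: issue@5 deps=(3,0) exec_start@5 write@8
I5 mul r4: issue@6 deps=(4,2) exec_start@8 write@11

Answer: 3 5 4 5 8 11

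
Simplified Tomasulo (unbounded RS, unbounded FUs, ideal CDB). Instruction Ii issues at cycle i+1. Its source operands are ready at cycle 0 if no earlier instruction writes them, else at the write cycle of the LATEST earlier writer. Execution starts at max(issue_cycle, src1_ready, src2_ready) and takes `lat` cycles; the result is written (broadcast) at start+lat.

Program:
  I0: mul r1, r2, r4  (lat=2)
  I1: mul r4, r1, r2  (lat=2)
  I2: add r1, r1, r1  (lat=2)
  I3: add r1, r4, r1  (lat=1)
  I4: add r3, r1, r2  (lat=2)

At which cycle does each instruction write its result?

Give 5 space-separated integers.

I0 mul r1: issue@1 deps=(None,None) exec_start@1 write@3
I1 mul r4: issue@2 deps=(0,None) exec_start@3 write@5
I2 add r1: issue@3 deps=(0,0) exec_start@3 write@5
I3 add r1: issue@4 deps=(1,2) exec_start@5 write@6
I4 add r3: issue@5 deps=(3,None) exec_start@6 write@8

Answer: 3 5 5 6 8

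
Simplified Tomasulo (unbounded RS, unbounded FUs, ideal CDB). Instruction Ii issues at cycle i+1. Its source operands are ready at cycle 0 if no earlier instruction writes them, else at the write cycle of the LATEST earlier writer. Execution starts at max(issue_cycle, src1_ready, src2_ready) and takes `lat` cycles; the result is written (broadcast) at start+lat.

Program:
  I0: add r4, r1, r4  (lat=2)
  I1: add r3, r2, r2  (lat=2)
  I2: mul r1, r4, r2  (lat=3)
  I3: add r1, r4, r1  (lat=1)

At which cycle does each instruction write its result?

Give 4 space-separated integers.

I0 add r4: issue@1 deps=(None,None) exec_start@1 write@3
I1 add r3: issue@2 deps=(None,None) exec_start@2 write@4
I2 mul r1: issue@3 deps=(0,None) exec_start@3 write@6
I3 add r1: issue@4 deps=(0,2) exec_start@6 write@7

Answer: 3 4 6 7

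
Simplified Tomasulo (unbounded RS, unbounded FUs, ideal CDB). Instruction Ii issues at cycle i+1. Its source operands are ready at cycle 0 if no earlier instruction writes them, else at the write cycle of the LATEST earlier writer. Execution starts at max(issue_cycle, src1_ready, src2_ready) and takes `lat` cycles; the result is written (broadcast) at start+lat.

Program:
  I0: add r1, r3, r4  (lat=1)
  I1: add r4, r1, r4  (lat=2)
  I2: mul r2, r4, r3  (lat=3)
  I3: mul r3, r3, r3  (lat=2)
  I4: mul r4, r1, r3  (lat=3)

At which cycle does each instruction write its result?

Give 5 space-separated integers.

I0 add r1: issue@1 deps=(None,None) exec_start@1 write@2
I1 add r4: issue@2 deps=(0,None) exec_start@2 write@4
I2 mul r2: issue@3 deps=(1,None) exec_start@4 write@7
I3 mul r3: issue@4 deps=(None,None) exec_start@4 write@6
I4 mul r4: issue@5 deps=(0,3) exec_start@6 write@9

Answer: 2 4 7 6 9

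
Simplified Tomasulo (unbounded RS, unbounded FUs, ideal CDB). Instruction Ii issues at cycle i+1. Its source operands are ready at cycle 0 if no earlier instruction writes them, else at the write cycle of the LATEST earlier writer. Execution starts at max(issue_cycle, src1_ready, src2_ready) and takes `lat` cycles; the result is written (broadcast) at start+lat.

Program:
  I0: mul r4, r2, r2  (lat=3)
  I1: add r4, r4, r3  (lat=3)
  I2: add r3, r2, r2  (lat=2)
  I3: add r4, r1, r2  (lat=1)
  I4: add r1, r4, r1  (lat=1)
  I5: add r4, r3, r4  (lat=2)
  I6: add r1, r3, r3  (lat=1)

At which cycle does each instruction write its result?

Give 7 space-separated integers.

I0 mul r4: issue@1 deps=(None,None) exec_start@1 write@4
I1 add r4: issue@2 deps=(0,None) exec_start@4 write@7
I2 add r3: issue@3 deps=(None,None) exec_start@3 write@5
I3 add r4: issue@4 deps=(None,None) exec_start@4 write@5
I4 add r1: issue@5 deps=(3,None) exec_start@5 write@6
I5 add r4: issue@6 deps=(2,3) exec_start@6 write@8
I6 add r1: issue@7 deps=(2,2) exec_start@7 write@8

Answer: 4 7 5 5 6 8 8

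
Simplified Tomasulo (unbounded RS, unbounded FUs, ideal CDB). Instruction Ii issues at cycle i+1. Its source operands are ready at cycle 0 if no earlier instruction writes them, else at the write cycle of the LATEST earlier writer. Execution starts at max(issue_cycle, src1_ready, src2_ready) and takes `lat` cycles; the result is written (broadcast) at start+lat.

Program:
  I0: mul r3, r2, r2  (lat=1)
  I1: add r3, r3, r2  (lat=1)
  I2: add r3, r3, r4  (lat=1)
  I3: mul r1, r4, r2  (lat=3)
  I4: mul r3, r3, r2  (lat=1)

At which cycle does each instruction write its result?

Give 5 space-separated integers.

I0 mul r3: issue@1 deps=(None,None) exec_start@1 write@2
I1 add r3: issue@2 deps=(0,None) exec_start@2 write@3
I2 add r3: issue@3 deps=(1,None) exec_start@3 write@4
I3 mul r1: issue@4 deps=(None,None) exec_start@4 write@7
I4 mul r3: issue@5 deps=(2,None) exec_start@5 write@6

Answer: 2 3 4 7 6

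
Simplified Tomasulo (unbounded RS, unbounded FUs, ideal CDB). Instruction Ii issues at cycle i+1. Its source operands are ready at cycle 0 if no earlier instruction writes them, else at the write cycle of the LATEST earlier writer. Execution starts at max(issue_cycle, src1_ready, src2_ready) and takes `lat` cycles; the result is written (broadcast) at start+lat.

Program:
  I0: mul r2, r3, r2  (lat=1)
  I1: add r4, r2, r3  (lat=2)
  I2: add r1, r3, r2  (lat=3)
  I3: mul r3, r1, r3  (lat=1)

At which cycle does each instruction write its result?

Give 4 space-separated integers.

I0 mul r2: issue@1 deps=(None,None) exec_start@1 write@2
I1 add r4: issue@2 deps=(0,None) exec_start@2 write@4
I2 add r1: issue@3 deps=(None,0) exec_start@3 write@6
I3 mul r3: issue@4 deps=(2,None) exec_start@6 write@7

Answer: 2 4 6 7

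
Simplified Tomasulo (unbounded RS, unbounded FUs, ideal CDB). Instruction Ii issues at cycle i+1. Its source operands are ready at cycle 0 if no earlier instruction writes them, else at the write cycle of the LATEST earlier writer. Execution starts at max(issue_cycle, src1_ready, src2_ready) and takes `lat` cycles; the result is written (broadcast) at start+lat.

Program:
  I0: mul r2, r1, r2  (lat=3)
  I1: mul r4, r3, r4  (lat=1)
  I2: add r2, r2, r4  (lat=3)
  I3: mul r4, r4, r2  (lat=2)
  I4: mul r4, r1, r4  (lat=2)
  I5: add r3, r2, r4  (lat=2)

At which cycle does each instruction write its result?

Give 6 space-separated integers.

Answer: 4 3 7 9 11 13

Derivation:
I0 mul r2: issue@1 deps=(None,None) exec_start@1 write@4
I1 mul r4: issue@2 deps=(None,None) exec_start@2 write@3
I2 add r2: issue@3 deps=(0,1) exec_start@4 write@7
I3 mul r4: issue@4 deps=(1,2) exec_start@7 write@9
I4 mul r4: issue@5 deps=(None,3) exec_start@9 write@11
I5 add r3: issue@6 deps=(2,4) exec_start@11 write@13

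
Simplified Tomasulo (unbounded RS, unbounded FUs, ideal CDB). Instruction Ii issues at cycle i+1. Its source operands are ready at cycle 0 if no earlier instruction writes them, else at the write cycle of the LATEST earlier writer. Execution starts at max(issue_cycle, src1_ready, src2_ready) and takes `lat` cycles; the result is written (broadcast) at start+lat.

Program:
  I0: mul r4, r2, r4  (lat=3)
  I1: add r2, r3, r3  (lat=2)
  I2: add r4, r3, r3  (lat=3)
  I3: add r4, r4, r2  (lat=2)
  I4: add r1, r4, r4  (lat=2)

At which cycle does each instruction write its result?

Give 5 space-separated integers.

I0 mul r4: issue@1 deps=(None,None) exec_start@1 write@4
I1 add r2: issue@2 deps=(None,None) exec_start@2 write@4
I2 add r4: issue@3 deps=(None,None) exec_start@3 write@6
I3 add r4: issue@4 deps=(2,1) exec_start@6 write@8
I4 add r1: issue@5 deps=(3,3) exec_start@8 write@10

Answer: 4 4 6 8 10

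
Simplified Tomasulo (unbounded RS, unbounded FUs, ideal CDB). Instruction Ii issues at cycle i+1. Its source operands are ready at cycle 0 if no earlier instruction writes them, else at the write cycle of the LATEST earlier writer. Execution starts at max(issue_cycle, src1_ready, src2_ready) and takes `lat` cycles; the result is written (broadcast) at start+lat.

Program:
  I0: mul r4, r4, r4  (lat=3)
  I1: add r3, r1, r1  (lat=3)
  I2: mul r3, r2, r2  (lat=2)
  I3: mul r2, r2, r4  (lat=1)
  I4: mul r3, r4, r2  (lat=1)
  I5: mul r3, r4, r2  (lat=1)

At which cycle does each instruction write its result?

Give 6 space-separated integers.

Answer: 4 5 5 5 6 7

Derivation:
I0 mul r4: issue@1 deps=(None,None) exec_start@1 write@4
I1 add r3: issue@2 deps=(None,None) exec_start@2 write@5
I2 mul r3: issue@3 deps=(None,None) exec_start@3 write@5
I3 mul r2: issue@4 deps=(None,0) exec_start@4 write@5
I4 mul r3: issue@5 deps=(0,3) exec_start@5 write@6
I5 mul r3: issue@6 deps=(0,3) exec_start@6 write@7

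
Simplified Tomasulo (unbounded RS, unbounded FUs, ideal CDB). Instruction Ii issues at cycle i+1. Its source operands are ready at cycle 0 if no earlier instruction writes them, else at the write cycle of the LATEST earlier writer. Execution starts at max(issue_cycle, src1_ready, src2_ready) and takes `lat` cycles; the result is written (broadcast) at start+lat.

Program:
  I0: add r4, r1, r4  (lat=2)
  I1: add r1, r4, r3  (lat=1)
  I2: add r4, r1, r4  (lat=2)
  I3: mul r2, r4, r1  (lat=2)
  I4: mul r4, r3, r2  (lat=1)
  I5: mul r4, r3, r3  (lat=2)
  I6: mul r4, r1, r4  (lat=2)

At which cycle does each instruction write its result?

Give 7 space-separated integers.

Answer: 3 4 6 8 9 8 10

Derivation:
I0 add r4: issue@1 deps=(None,None) exec_start@1 write@3
I1 add r1: issue@2 deps=(0,None) exec_start@3 write@4
I2 add r4: issue@3 deps=(1,0) exec_start@4 write@6
I3 mul r2: issue@4 deps=(2,1) exec_start@6 write@8
I4 mul r4: issue@5 deps=(None,3) exec_start@8 write@9
I5 mul r4: issue@6 deps=(None,None) exec_start@6 write@8
I6 mul r4: issue@7 deps=(1,5) exec_start@8 write@10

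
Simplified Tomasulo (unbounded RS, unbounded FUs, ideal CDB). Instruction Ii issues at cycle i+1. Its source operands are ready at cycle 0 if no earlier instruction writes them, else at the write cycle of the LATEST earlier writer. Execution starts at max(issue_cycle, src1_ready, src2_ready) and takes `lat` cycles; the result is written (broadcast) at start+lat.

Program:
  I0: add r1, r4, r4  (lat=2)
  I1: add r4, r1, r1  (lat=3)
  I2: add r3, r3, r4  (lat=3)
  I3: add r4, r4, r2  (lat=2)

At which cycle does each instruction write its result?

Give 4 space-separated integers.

I0 add r1: issue@1 deps=(None,None) exec_start@1 write@3
I1 add r4: issue@2 deps=(0,0) exec_start@3 write@6
I2 add r3: issue@3 deps=(None,1) exec_start@6 write@9
I3 add r4: issue@4 deps=(1,None) exec_start@6 write@8

Answer: 3 6 9 8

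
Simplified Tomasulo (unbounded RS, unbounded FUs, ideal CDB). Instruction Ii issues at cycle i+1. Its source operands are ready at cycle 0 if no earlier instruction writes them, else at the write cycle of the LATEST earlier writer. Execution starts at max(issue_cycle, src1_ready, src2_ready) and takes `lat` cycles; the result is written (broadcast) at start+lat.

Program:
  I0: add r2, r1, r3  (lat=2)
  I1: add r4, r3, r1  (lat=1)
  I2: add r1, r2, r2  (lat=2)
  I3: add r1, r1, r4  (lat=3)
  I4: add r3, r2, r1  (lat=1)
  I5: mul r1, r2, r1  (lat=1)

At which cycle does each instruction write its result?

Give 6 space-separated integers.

Answer: 3 3 5 8 9 9

Derivation:
I0 add r2: issue@1 deps=(None,None) exec_start@1 write@3
I1 add r4: issue@2 deps=(None,None) exec_start@2 write@3
I2 add r1: issue@3 deps=(0,0) exec_start@3 write@5
I3 add r1: issue@4 deps=(2,1) exec_start@5 write@8
I4 add r3: issue@5 deps=(0,3) exec_start@8 write@9
I5 mul r1: issue@6 deps=(0,3) exec_start@8 write@9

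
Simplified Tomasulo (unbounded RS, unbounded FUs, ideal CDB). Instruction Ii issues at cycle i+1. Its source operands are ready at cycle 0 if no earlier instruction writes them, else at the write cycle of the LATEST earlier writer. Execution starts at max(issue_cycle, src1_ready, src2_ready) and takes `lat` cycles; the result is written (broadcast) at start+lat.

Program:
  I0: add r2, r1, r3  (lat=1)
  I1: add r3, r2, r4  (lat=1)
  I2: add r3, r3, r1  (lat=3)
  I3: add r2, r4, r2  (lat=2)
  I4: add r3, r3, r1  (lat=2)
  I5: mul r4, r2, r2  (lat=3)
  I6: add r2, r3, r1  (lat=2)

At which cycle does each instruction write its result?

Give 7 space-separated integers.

I0 add r2: issue@1 deps=(None,None) exec_start@1 write@2
I1 add r3: issue@2 deps=(0,None) exec_start@2 write@3
I2 add r3: issue@3 deps=(1,None) exec_start@3 write@6
I3 add r2: issue@4 deps=(None,0) exec_start@4 write@6
I4 add r3: issue@5 deps=(2,None) exec_start@6 write@8
I5 mul r4: issue@6 deps=(3,3) exec_start@6 write@9
I6 add r2: issue@7 deps=(4,None) exec_start@8 write@10

Answer: 2 3 6 6 8 9 10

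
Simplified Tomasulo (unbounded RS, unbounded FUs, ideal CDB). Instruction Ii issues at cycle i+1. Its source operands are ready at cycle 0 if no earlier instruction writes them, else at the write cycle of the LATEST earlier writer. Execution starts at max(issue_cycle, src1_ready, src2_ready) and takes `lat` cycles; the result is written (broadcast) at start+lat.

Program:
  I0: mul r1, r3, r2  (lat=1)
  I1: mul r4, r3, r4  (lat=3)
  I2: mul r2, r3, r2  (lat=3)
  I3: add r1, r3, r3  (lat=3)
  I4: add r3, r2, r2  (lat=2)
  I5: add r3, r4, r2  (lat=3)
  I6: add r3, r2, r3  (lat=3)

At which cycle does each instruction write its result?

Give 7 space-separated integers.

Answer: 2 5 6 7 8 9 12

Derivation:
I0 mul r1: issue@1 deps=(None,None) exec_start@1 write@2
I1 mul r4: issue@2 deps=(None,None) exec_start@2 write@5
I2 mul r2: issue@3 deps=(None,None) exec_start@3 write@6
I3 add r1: issue@4 deps=(None,None) exec_start@4 write@7
I4 add r3: issue@5 deps=(2,2) exec_start@6 write@8
I5 add r3: issue@6 deps=(1,2) exec_start@6 write@9
I6 add r3: issue@7 deps=(2,5) exec_start@9 write@12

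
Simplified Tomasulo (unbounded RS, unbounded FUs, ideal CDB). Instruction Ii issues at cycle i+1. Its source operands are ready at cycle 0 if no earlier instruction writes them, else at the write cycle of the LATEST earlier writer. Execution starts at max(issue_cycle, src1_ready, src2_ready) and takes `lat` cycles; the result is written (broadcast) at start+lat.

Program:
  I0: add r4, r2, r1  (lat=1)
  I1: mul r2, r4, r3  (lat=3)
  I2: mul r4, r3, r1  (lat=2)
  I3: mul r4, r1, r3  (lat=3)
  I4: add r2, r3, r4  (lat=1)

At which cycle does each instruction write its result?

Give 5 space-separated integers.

Answer: 2 5 5 7 8

Derivation:
I0 add r4: issue@1 deps=(None,None) exec_start@1 write@2
I1 mul r2: issue@2 deps=(0,None) exec_start@2 write@5
I2 mul r4: issue@3 deps=(None,None) exec_start@3 write@5
I3 mul r4: issue@4 deps=(None,None) exec_start@4 write@7
I4 add r2: issue@5 deps=(None,3) exec_start@7 write@8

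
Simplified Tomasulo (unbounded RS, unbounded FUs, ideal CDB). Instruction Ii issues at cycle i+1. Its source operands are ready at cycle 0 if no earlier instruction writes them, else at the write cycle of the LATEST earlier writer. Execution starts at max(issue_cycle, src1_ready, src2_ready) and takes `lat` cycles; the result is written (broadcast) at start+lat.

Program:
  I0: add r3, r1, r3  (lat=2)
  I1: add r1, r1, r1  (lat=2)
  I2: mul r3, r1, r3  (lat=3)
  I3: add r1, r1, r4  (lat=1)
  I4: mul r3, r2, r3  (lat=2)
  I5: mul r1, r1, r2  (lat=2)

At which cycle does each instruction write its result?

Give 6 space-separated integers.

Answer: 3 4 7 5 9 8

Derivation:
I0 add r3: issue@1 deps=(None,None) exec_start@1 write@3
I1 add r1: issue@2 deps=(None,None) exec_start@2 write@4
I2 mul r3: issue@3 deps=(1,0) exec_start@4 write@7
I3 add r1: issue@4 deps=(1,None) exec_start@4 write@5
I4 mul r3: issue@5 deps=(None,2) exec_start@7 write@9
I5 mul r1: issue@6 deps=(3,None) exec_start@6 write@8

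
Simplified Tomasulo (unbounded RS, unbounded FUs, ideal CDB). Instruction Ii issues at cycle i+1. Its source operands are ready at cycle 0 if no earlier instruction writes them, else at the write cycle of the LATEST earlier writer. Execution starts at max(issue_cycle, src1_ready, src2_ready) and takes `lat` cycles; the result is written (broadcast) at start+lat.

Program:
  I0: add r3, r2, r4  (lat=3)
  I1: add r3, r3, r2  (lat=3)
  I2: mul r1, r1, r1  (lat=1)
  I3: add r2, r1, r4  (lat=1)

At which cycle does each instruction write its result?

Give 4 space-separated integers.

Answer: 4 7 4 5

Derivation:
I0 add r3: issue@1 deps=(None,None) exec_start@1 write@4
I1 add r3: issue@2 deps=(0,None) exec_start@4 write@7
I2 mul r1: issue@3 deps=(None,None) exec_start@3 write@4
I3 add r2: issue@4 deps=(2,None) exec_start@4 write@5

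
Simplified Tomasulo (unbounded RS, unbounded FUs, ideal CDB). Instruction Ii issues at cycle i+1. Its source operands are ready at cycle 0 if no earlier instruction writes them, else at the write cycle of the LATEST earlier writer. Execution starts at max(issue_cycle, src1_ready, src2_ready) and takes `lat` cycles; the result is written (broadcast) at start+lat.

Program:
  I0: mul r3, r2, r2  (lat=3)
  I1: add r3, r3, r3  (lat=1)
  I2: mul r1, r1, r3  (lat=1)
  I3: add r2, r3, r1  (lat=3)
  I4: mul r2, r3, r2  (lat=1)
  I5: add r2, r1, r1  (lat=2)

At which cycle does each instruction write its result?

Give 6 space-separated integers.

I0 mul r3: issue@1 deps=(None,None) exec_start@1 write@4
I1 add r3: issue@2 deps=(0,0) exec_start@4 write@5
I2 mul r1: issue@3 deps=(None,1) exec_start@5 write@6
I3 add r2: issue@4 deps=(1,2) exec_start@6 write@9
I4 mul r2: issue@5 deps=(1,3) exec_start@9 write@10
I5 add r2: issue@6 deps=(2,2) exec_start@6 write@8

Answer: 4 5 6 9 10 8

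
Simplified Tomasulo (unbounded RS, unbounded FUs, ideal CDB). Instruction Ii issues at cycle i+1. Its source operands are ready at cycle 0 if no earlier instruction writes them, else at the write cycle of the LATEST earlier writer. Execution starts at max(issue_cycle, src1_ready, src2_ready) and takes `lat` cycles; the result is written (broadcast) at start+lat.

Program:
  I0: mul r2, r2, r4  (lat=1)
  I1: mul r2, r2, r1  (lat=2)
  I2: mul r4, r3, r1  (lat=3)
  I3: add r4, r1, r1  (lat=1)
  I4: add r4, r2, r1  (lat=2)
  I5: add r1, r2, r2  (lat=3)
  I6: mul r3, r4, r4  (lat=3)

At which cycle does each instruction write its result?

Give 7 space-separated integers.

I0 mul r2: issue@1 deps=(None,None) exec_start@1 write@2
I1 mul r2: issue@2 deps=(0,None) exec_start@2 write@4
I2 mul r4: issue@3 deps=(None,None) exec_start@3 write@6
I3 add r4: issue@4 deps=(None,None) exec_start@4 write@5
I4 add r4: issue@5 deps=(1,None) exec_start@5 write@7
I5 add r1: issue@6 deps=(1,1) exec_start@6 write@9
I6 mul r3: issue@7 deps=(4,4) exec_start@7 write@10

Answer: 2 4 6 5 7 9 10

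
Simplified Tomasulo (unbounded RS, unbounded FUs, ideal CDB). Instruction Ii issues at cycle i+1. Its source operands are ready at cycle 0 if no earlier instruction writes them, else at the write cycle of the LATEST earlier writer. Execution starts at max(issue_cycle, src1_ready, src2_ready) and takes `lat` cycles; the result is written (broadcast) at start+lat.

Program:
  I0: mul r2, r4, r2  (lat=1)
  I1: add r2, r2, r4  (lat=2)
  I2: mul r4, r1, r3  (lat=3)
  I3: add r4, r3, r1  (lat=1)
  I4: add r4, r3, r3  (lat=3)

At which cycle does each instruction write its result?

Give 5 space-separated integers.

I0 mul r2: issue@1 deps=(None,None) exec_start@1 write@2
I1 add r2: issue@2 deps=(0,None) exec_start@2 write@4
I2 mul r4: issue@3 deps=(None,None) exec_start@3 write@6
I3 add r4: issue@4 deps=(None,None) exec_start@4 write@5
I4 add r4: issue@5 deps=(None,None) exec_start@5 write@8

Answer: 2 4 6 5 8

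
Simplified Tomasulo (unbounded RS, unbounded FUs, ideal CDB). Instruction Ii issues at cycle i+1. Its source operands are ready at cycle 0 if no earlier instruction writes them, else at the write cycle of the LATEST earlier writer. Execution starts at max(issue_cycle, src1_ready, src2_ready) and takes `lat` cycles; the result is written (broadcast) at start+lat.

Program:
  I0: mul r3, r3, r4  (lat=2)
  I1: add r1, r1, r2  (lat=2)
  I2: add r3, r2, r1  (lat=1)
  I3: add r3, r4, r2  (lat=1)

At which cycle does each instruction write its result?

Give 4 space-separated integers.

Answer: 3 4 5 5

Derivation:
I0 mul r3: issue@1 deps=(None,None) exec_start@1 write@3
I1 add r1: issue@2 deps=(None,None) exec_start@2 write@4
I2 add r3: issue@3 deps=(None,1) exec_start@4 write@5
I3 add r3: issue@4 deps=(None,None) exec_start@4 write@5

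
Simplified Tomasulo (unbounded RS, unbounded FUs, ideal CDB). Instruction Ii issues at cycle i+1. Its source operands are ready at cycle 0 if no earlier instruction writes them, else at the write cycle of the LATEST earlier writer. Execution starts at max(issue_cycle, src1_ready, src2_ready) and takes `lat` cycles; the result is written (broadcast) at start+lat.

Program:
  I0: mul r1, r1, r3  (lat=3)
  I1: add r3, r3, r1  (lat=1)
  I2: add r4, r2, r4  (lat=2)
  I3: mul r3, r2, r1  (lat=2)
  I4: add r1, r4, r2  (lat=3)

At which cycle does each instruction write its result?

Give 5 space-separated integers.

I0 mul r1: issue@1 deps=(None,None) exec_start@1 write@4
I1 add r3: issue@2 deps=(None,0) exec_start@4 write@5
I2 add r4: issue@3 deps=(None,None) exec_start@3 write@5
I3 mul r3: issue@4 deps=(None,0) exec_start@4 write@6
I4 add r1: issue@5 deps=(2,None) exec_start@5 write@8

Answer: 4 5 5 6 8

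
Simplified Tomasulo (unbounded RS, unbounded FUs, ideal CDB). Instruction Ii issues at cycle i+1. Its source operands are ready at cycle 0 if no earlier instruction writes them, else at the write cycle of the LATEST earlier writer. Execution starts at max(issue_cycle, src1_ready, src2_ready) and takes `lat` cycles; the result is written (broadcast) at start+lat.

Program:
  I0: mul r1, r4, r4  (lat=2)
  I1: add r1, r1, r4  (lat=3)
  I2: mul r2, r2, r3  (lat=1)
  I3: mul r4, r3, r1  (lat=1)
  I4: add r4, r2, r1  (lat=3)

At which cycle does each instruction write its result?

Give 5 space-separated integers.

Answer: 3 6 4 7 9

Derivation:
I0 mul r1: issue@1 deps=(None,None) exec_start@1 write@3
I1 add r1: issue@2 deps=(0,None) exec_start@3 write@6
I2 mul r2: issue@3 deps=(None,None) exec_start@3 write@4
I3 mul r4: issue@4 deps=(None,1) exec_start@6 write@7
I4 add r4: issue@5 deps=(2,1) exec_start@6 write@9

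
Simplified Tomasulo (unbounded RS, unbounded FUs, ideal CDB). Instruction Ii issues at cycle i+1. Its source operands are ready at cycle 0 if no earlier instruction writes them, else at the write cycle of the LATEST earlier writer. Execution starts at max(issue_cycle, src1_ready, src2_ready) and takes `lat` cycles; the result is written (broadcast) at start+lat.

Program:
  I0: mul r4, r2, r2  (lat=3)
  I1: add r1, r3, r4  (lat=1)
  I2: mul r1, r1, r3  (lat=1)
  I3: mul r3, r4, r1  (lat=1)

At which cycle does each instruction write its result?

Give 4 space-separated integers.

I0 mul r4: issue@1 deps=(None,None) exec_start@1 write@4
I1 add r1: issue@2 deps=(None,0) exec_start@4 write@5
I2 mul r1: issue@3 deps=(1,None) exec_start@5 write@6
I3 mul r3: issue@4 deps=(0,2) exec_start@6 write@7

Answer: 4 5 6 7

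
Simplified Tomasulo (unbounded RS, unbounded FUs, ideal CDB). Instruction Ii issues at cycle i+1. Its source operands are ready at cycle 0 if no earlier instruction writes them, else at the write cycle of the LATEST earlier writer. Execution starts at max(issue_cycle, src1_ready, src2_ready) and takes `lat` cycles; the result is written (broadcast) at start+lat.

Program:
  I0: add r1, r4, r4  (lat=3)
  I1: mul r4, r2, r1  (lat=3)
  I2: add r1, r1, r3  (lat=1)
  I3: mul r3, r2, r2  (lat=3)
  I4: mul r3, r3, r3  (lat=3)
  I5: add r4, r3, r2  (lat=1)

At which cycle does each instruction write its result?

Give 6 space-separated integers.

I0 add r1: issue@1 deps=(None,None) exec_start@1 write@4
I1 mul r4: issue@2 deps=(None,0) exec_start@4 write@7
I2 add r1: issue@3 deps=(0,None) exec_start@4 write@5
I3 mul r3: issue@4 deps=(None,None) exec_start@4 write@7
I4 mul r3: issue@5 deps=(3,3) exec_start@7 write@10
I5 add r4: issue@6 deps=(4,None) exec_start@10 write@11

Answer: 4 7 5 7 10 11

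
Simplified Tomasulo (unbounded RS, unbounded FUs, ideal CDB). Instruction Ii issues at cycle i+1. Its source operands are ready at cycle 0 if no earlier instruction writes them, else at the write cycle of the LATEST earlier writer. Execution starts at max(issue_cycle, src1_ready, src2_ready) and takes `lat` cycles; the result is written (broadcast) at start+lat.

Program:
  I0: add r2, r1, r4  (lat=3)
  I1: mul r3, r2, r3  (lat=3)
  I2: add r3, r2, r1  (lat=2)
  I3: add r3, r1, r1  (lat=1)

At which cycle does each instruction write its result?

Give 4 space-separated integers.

I0 add r2: issue@1 deps=(None,None) exec_start@1 write@4
I1 mul r3: issue@2 deps=(0,None) exec_start@4 write@7
I2 add r3: issue@3 deps=(0,None) exec_start@4 write@6
I3 add r3: issue@4 deps=(None,None) exec_start@4 write@5

Answer: 4 7 6 5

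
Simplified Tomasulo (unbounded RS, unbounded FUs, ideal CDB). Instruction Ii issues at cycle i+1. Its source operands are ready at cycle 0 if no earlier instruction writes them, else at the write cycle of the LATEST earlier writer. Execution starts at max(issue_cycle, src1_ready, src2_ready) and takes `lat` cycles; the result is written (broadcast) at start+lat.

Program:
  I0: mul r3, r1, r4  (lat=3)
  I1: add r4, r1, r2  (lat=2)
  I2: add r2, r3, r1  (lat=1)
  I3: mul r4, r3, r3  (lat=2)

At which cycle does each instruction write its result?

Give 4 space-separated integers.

Answer: 4 4 5 6

Derivation:
I0 mul r3: issue@1 deps=(None,None) exec_start@1 write@4
I1 add r4: issue@2 deps=(None,None) exec_start@2 write@4
I2 add r2: issue@3 deps=(0,None) exec_start@4 write@5
I3 mul r4: issue@4 deps=(0,0) exec_start@4 write@6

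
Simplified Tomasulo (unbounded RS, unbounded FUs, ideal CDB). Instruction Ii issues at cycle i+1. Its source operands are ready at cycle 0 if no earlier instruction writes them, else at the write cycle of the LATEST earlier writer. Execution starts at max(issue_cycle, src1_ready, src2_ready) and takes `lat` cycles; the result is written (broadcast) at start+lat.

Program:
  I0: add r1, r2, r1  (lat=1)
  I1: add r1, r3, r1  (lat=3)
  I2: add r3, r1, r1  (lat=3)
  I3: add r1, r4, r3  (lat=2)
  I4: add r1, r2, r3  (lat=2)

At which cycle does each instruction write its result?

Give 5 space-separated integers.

I0 add r1: issue@1 deps=(None,None) exec_start@1 write@2
I1 add r1: issue@2 deps=(None,0) exec_start@2 write@5
I2 add r3: issue@3 deps=(1,1) exec_start@5 write@8
I3 add r1: issue@4 deps=(None,2) exec_start@8 write@10
I4 add r1: issue@5 deps=(None,2) exec_start@8 write@10

Answer: 2 5 8 10 10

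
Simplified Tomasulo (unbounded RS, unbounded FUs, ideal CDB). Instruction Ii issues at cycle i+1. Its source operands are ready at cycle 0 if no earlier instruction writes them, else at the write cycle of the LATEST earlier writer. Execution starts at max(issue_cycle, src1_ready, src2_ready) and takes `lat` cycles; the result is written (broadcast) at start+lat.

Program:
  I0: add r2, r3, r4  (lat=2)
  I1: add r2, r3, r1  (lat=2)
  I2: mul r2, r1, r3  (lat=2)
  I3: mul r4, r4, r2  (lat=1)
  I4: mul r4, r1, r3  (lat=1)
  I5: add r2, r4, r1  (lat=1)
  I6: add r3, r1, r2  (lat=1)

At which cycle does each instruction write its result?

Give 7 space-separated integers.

I0 add r2: issue@1 deps=(None,None) exec_start@1 write@3
I1 add r2: issue@2 deps=(None,None) exec_start@2 write@4
I2 mul r2: issue@3 deps=(None,None) exec_start@3 write@5
I3 mul r4: issue@4 deps=(None,2) exec_start@5 write@6
I4 mul r4: issue@5 deps=(None,None) exec_start@5 write@6
I5 add r2: issue@6 deps=(4,None) exec_start@6 write@7
I6 add r3: issue@7 deps=(None,5) exec_start@7 write@8

Answer: 3 4 5 6 6 7 8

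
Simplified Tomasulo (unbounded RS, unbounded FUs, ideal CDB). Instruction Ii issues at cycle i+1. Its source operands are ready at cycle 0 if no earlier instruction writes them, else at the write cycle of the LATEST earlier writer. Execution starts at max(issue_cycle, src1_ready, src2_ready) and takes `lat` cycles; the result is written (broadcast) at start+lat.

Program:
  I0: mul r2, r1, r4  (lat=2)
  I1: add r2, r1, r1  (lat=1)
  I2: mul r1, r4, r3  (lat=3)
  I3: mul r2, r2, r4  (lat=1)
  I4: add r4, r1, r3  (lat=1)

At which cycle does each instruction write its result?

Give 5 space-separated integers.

Answer: 3 3 6 5 7

Derivation:
I0 mul r2: issue@1 deps=(None,None) exec_start@1 write@3
I1 add r2: issue@2 deps=(None,None) exec_start@2 write@3
I2 mul r1: issue@3 deps=(None,None) exec_start@3 write@6
I3 mul r2: issue@4 deps=(1,None) exec_start@4 write@5
I4 add r4: issue@5 deps=(2,None) exec_start@6 write@7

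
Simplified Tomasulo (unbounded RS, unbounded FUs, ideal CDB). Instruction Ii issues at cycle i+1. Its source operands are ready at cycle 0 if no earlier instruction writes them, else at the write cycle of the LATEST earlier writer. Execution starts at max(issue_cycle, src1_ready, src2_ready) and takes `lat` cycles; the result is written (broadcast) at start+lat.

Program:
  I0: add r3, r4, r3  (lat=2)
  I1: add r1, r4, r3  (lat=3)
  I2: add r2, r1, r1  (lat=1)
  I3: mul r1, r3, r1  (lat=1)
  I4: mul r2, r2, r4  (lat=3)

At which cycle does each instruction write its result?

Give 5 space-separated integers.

I0 add r3: issue@1 deps=(None,None) exec_start@1 write@3
I1 add r1: issue@2 deps=(None,0) exec_start@3 write@6
I2 add r2: issue@3 deps=(1,1) exec_start@6 write@7
I3 mul r1: issue@4 deps=(0,1) exec_start@6 write@7
I4 mul r2: issue@5 deps=(2,None) exec_start@7 write@10

Answer: 3 6 7 7 10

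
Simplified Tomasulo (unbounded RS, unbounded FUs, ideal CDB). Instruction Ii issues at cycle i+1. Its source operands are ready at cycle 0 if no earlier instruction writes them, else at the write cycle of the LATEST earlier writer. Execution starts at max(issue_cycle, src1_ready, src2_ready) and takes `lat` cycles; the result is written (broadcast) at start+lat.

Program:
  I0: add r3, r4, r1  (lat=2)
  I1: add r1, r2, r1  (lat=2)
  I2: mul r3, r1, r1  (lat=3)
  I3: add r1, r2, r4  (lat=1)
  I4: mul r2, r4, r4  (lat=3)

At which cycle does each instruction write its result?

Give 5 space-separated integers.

Answer: 3 4 7 5 8

Derivation:
I0 add r3: issue@1 deps=(None,None) exec_start@1 write@3
I1 add r1: issue@2 deps=(None,None) exec_start@2 write@4
I2 mul r3: issue@3 deps=(1,1) exec_start@4 write@7
I3 add r1: issue@4 deps=(None,None) exec_start@4 write@5
I4 mul r2: issue@5 deps=(None,None) exec_start@5 write@8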